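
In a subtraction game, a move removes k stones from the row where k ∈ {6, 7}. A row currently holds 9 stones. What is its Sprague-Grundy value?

1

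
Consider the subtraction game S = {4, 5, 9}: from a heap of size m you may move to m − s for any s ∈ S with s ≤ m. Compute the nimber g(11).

2

Compute g(0), g(1), … for moves {4, 5, 9}:
k:     0  1  2  3  4  5  6  7  8  9 10 11
g(k):  0  0  0  0  1  1  1  1  2  2  2  2
So g(11) = 2.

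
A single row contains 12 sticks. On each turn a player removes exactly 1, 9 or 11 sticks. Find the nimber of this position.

Build the Grundy sequence with g(k) = mex{g(k−s) : s ∈ {1, 9, 11}, s ≤ k}:
g(0) = mex{} = 0
g(1) = mex{0} = 1
g(2) = mex{1} = 0
g(3) = mex{0} = 1
g(4) = mex{1} = 0
g(5) = mex{0} = 1
g(6) = mex{1} = 0
g(7) = mex{0} = 1
g(8) = mex{1} = 0
g(9) = mex{0} = 1
g(10) = mex{1} = 0
g(11) = mex{0} = 1
g(12) = mex{1} = 0
So g(12) = 0.

0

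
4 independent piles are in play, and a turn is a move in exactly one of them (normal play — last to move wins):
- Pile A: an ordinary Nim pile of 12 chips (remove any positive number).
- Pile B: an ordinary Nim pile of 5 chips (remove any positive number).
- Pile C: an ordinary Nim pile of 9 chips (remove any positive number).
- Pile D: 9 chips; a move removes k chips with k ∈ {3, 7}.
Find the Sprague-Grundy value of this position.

1

Pile A is a plain Nim pile of size 12, so its Grundy value is 12.
Pile B is a plain Nim pile of size 5, so its Grundy value is 5.
Pile C is a plain Nim pile of size 9, so its Grundy value is 9.
For pile D, compute g(0), g(1), … with moves {3, 7}:
g(0) = mex{} = 0
g(1) = mex{} = 0
g(2) = mex{} = 0
g(3) = mex{0} = 1
g(4) = mex{0} = 1
g(5) = mex{0} = 1
g(6) = mex{1} = 0
g(7) = mex{0,1} = 2
g(8) = mex{0,1} = 2
g(9) = mex{0} = 1
So g(9) = 1.
By the Sprague-Grundy theorem, the Grundy value of a sum of independent games is the XOR of the component values.
Combined value = 12 ⊕ 5 ⊕ 9 ⊕ 1 = 1.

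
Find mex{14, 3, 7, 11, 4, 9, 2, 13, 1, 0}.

The values 0, 1, 2, 3, 4 are all present; 5 is the first non-negative integer missing from the set.

5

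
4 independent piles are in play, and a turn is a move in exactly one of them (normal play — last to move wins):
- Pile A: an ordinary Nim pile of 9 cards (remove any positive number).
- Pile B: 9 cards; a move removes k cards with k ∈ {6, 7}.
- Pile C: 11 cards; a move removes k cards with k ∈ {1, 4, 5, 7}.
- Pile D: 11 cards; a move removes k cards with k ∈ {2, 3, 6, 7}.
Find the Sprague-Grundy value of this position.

Pile A is a plain Nim pile of size 9, so its Grundy value is 9.
Grundy values for pile B (subtraction set {6, 7}):
k:     0  1  2  3  4  5  6  7  8  9
g(k):  0  0  0  0  0  0  1  1  1  1
So g(9) = 1.
For pile C, compute g(0), g(1), … with moves {1, 4, 5, 7}:
k:     0  1  2  3  4  5  6  7  8  9 10 11
g(k):  0  1  0  1  2  3  2  3  0  1  0  1
So g(11) = 1.
Grundy values for pile D (subtraction set {2, 3, 6, 7}):
k:     0  1  2  3  4  5  6  7  8  9 10 11
g(k):  0  0  1  1  2  0  3  1  2  0  0  1
So g(11) = 1.
The value of a disjunctive sum is the nim-sum of the parts.
Combined value = 9 ⊕ 1 ⊕ 1 ⊕ 1 = 8.

8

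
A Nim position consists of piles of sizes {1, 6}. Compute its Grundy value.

Nim-sum: 1 ⊕ 6 = 7.

7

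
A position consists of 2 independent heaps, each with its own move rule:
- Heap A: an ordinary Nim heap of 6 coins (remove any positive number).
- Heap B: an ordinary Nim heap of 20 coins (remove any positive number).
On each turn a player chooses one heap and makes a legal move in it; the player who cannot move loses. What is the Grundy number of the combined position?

18

Heap A is a plain Nim heap of size 6, so its Grundy value is 6.
Heap B is a plain Nim heap of size 20, so its Grundy value is 20.
By the Sprague-Grundy theorem, the Grundy value of a sum of independent games is the XOR of the component values.
Combined value = 6 ⊕ 20 = 18.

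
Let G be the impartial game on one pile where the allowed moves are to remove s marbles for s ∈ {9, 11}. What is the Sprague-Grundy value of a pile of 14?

Grundy values for subtraction set {9, 11}:
g(0) = mex{} = 0
g(1) = mex{} = 0
g(2) = mex{} = 0
g(3) = mex{} = 0
g(4) = mex{} = 0
g(5) = mex{} = 0
g(6) = mex{} = 0
g(7) = mex{} = 0
g(8) = mex{} = 0
g(9) = mex{0} = 1
g(10) = mex{0} = 1
g(11) = mex{0} = 1
g(12) = mex{0} = 1
g(13) = mex{0} = 1
g(14) = mex{0} = 1
So g(14) = 1.

1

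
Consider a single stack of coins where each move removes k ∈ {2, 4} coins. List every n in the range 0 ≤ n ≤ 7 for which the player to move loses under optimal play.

0, 1, 6, 7

Build the Grundy sequence with g(k) = mex{g(k−s) : s ∈ {2, 4}, s ≤ k}:
k:     0  1  2  3  4  5  6  7
g(k):  0  0  1  1  2  2  0  0
The P-positions (g = 0) in 0..7 are 0, 1, 6, 7.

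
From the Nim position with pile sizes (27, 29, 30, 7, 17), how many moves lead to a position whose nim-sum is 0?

Nim-sum: 27 ^ 29 ^ 30 ^ 7 ^ 17 = 14.
The overall nim-sum is X = 14. A pile of size p has a winning move iff p XOR X < p (reduce it to p XOR X).
  27: 27 XOR 14 = 21 < 27 — winning move (to 21).
  29: 29 XOR 14 = 19 < 29 — winning move (to 19).
  30: 30 XOR 14 = 16 < 30 — winning move (to 16).
  7: 7 XOR 14 = 9 ≥ 7 — no move.
  17: 17 XOR 14 = 31 ≥ 17 — no move.
That gives 3 winning moves.

3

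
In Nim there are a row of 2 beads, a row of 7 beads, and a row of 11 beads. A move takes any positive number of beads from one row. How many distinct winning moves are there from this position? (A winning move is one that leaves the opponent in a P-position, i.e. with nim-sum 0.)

1

Nim-sum: 2 XOR 7 XOR 11 = 14.
The overall nim-sum is X = 14. A row of size p has a winning move iff p XOR X < p (reduce it to p XOR X).
  2: 2 XOR 14 = 12 ≥ 2 — no move.
  7: 7 XOR 14 = 9 ≥ 7 — no move.
  11: 11 XOR 14 = 5 < 11 — winning move (to 5).
That gives 1 winning move.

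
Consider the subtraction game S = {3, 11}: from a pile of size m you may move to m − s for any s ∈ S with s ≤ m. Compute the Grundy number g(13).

2

Build the Grundy sequence with g(k) = mex{g(k−s) : s ∈ {3, 11}, s ≤ k}:
k:     0  1  2  3  4  5  6  7  8  9 10 11 12 13
g(k):  0  0  0  1  1  1  0  0  0  1  1  1  2  2
So g(13) = 2.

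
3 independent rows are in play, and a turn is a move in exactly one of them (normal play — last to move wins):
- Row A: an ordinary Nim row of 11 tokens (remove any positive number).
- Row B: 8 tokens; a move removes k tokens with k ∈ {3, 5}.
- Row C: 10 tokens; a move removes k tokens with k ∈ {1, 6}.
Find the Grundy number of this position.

10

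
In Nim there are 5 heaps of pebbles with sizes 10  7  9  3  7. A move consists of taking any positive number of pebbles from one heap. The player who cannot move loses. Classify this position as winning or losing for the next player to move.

Losing position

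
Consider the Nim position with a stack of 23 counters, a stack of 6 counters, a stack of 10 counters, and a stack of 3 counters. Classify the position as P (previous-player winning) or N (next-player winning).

N-position

Nim-sum: 23 ⊕ 6 ⊕ 10 ⊕ 3 = 24.
The nim-sum is 24 ≠ 0, so this is an N-position: the player to move can win.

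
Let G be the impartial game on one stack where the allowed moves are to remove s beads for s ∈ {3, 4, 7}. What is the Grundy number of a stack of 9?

3

Compute g(0), g(1), … for moves {3, 4, 7}:
g(0) = mex{} = 0
g(1) = mex{} = 0
g(2) = mex{} = 0
g(3) = mex{0} = 1
g(4) = mex{0} = 1
g(5) = mex{0} = 1
g(6) = mex{0,1} = 2
g(7) = mex{0,1} = 2
g(8) = mex{0,1} = 2
g(9) = mex{0,1,2} = 3
So g(9) = 3.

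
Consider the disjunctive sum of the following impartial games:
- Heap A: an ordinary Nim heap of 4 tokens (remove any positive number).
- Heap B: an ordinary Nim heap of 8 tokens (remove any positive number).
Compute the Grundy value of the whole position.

12

Heap A is a plain Nim heap of size 4, so its Grundy value is 4.
Heap B is a plain Nim heap of size 8, so its Grundy value is 8.
By the Sprague-Grundy theorem, the Grundy value of a sum of independent games is the XOR of the component values.
Combined value = 4 ⊕ 8 = 12.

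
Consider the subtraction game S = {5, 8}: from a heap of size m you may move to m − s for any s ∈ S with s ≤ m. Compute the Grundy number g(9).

1

Grundy values for subtraction set {5, 8}:
g(0) = mex{} = 0
g(1) = mex{} = 0
g(2) = mex{} = 0
g(3) = mex{} = 0
g(4) = mex{} = 0
g(5) = mex{0} = 1
g(6) = mex{0} = 1
g(7) = mex{0} = 1
g(8) = mex{0} = 1
g(9) = mex{0} = 1
So g(9) = 1.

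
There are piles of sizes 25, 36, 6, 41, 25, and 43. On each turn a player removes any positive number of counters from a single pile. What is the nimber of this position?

Compute the nim-sum pairwise:
25 ^ 36 = 61
61 ^ 6 = 59
59 ^ 41 = 18
18 ^ 25 = 11
11 ^ 43 = 32

32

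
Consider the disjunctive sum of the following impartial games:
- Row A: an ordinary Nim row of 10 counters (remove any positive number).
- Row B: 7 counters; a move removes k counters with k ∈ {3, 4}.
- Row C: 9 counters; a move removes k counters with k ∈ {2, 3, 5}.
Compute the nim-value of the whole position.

11

Row A is a plain Nim row of size 10, so its Grundy value is 10.
For row B, compute g(0), g(1), … with moves {3, 4}:
g(0) = mex{} = 0
g(1) = mex{} = 0
g(2) = mex{} = 0
g(3) = mex{0} = 1
g(4) = mex{0} = 1
g(5) = mex{0} = 1
g(6) = mex{0,1} = 2
g(7) = mex{1} = 0
So g(7) = 0.
Build the Grundy sequence for row C with g(k) = mex{g(k−s) : s ∈ {2, 3, 5}, s ≤ k}:
g(0) = mex{} = 0
g(1) = mex{} = 0
g(2) = mex{0} = 1
g(3) = mex{0} = 1
g(4) = mex{0,1} = 2
g(5) = mex{0,1} = 2
g(6) = mex{0,1,2} = 3
g(7) = mex{1,2} = 0
g(8) = mex{1,2,3} = 0
g(9) = mex{0,2,3} = 1
So g(9) = 1.
By the Sprague-Grundy theorem, the Grundy value of a sum of independent games is the XOR of the component values.
Combined value = 10 XOR 0 XOR 1 = 11.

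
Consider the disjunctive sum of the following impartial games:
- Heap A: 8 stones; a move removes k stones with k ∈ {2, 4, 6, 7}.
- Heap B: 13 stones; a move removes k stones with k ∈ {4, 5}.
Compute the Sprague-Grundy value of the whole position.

5

Grundy values for heap A (subtraction set {2, 4, 6, 7}):
g(0) = mex{} = 0
g(1) = mex{} = 0
g(2) = mex{0} = 1
g(3) = mex{0} = 1
g(4) = mex{0,1} = 2
g(5) = mex{0,1} = 2
g(6) = mex{0,1,2} = 3
g(7) = mex{0,1,2} = 3
g(8) = mex{0,1,2,3} = 4
So g(8) = 4.
Grundy values for heap B (subtraction set {4, 5}):
k:     0  1  2  3  4  5  6  7  8  9 10 11 12 13
g(k):  0  0  0  0  1  1  1  1  2  0  0  0  0  1
So g(13) = 1.
By the Sprague-Grundy theorem, the Grundy value of a sum of independent games is the XOR of the component values.
Combined value = 4 XOR 1 = 5.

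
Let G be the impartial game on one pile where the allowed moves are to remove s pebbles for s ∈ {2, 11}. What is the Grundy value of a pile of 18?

Compute g(0), g(1), … for moves {2, 11}:
k:     0  1  2  3  4  5  6  7  8  9 10 11 12 13 14 15 16 17 18
g(k):  0  0  1  1  0  0  1  1  0  0  1  1  2  0  0  1  1  0  0
So g(18) = 0.

0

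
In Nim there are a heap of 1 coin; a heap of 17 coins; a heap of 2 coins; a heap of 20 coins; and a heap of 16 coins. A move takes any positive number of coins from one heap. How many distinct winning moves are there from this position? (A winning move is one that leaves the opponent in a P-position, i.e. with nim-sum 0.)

3

Write each in binary and XOR column by column:
  00001  (1)
  10001  (17)
  00010  (2)
  10100  (20)
  10000  (16)
  -----
  10110  (22)
The overall nim-sum is X = 22. A heap of size p has a winning move iff p XOR X < p (reduce it to p XOR X).
  1: 1 XOR 22 = 23 ≥ 1 — no move.
  17: 17 XOR 22 = 7 < 17 — winning move (to 7).
  2: 2 XOR 22 = 20 ≥ 2 — no move.
  20: 20 XOR 22 = 2 < 20 — winning move (to 2).
  16: 16 XOR 22 = 6 < 16 — winning move (to 6).
That gives 3 winning moves.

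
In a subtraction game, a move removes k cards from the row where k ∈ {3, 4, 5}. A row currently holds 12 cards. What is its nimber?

Compute g(0), g(1), … for moves {3, 4, 5}:
g(0) = mex{} = 0
g(1) = mex{} = 0
g(2) = mex{} = 0
g(3) = mex{0} = 1
g(4) = mex{0} = 1
g(5) = mex{0} = 1
g(6) = mex{0,1} = 2
g(7) = mex{0,1} = 2
g(8) = mex{1} = 0
g(9) = mex{1,2} = 0
g(10) = mex{1,2} = 0
g(11) = mex{0,2} = 1
g(12) = mex{0,2} = 1
So g(12) = 1.

1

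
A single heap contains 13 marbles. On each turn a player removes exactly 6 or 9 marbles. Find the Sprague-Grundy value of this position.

2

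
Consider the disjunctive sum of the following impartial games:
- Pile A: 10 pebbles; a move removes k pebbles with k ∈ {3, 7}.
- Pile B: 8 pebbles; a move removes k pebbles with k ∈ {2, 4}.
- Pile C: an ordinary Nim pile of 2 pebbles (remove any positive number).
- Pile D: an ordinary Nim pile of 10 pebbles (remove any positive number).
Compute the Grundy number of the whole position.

9

Build the Grundy sequence for pile A with g(k) = mex{g(k−s) : s ∈ {3, 7}, s ≤ k}:
g(0) = mex{} = 0
g(1) = mex{} = 0
g(2) = mex{} = 0
g(3) = mex{0} = 1
g(4) = mex{0} = 1
g(5) = mex{0} = 1
g(6) = mex{1} = 0
g(7) = mex{0,1} = 2
g(8) = mex{0,1} = 2
g(9) = mex{0} = 1
g(10) = mex{1,2} = 0
So g(10) = 0.
For pile B, compute g(0), g(1), … with moves {2, 4}:
k:     0  1  2  3  4  5  6  7  8
g(k):  0  0  1  1  2  2  0  0  1
So g(8) = 1.
Pile C is a plain Nim pile of size 2, so its Grundy value is 2.
Pile D is a plain Nim pile of size 10, so its Grundy value is 10.
The value of a disjunctive sum is the nim-sum of the parts.
Combined value = 0 ⊕ 1 ⊕ 2 ⊕ 10 = 9.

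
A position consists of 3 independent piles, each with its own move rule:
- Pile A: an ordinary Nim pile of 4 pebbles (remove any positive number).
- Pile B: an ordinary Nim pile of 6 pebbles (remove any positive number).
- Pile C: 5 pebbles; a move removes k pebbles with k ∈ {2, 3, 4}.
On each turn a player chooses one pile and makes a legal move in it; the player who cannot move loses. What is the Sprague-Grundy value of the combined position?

Pile A is a plain Nim pile of size 4, so its Grundy value is 4.
Pile B is a plain Nim pile of size 6, so its Grundy value is 6.
For pile C, compute g(0), g(1), … with moves {2, 3, 4}:
k:     0  1  2  3  4  5
g(k):  0  0  1  1  2  2
So g(5) = 2.
By the Sprague-Grundy theorem, the Grundy value of a sum of independent games is the XOR of the component values.
Combined value = 4 XOR 6 XOR 2 = 0.

0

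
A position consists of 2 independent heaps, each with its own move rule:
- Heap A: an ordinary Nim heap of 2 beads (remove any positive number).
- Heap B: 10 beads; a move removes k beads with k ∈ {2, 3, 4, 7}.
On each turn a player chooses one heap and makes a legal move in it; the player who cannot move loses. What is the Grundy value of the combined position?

0

Heap A is a plain Nim heap of size 2, so its Grundy value is 2.
For heap B, compute g(0), g(1), … with moves {2, 3, 4, 7}:
k:     0  1  2  3  4  5  6  7  8  9 10
g(k):  0  0  1  1  2  2  0  3  1  4  2
So g(10) = 2.
The value of a disjunctive sum is the nim-sum of the parts.
Combined value = 2 XOR 2 = 0.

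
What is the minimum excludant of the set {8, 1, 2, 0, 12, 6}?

3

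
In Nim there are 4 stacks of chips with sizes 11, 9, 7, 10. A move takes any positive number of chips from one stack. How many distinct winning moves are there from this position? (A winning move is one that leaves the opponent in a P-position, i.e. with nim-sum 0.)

3

Nim-sum: 11 XOR 9 XOR 7 XOR 10 = 15.
The overall nim-sum is X = 15. A stack of size p has a winning move iff p XOR X < p (reduce it to p XOR X).
  11: 11 XOR 15 = 4 < 11 — winning move (to 4).
  9: 9 XOR 15 = 6 < 9 — winning move (to 6).
  7: 7 XOR 15 = 8 ≥ 7 — no move.
  10: 10 XOR 15 = 5 < 10 — winning move (to 5).
That gives 3 winning moves.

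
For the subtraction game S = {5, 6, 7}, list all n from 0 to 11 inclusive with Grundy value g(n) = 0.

0, 1, 2, 3, 4

Build the Grundy sequence with g(k) = mex{g(k−s) : s ∈ {5, 6, 7}, s ≤ k}:
k:     0  1  2  3  4  5  6  7  8  9 10 11
g(k):  0  0  0  0  0  1  1  1  1  1  2  2
The P-positions (g = 0) in 0..11 are 0, 1, 2, 3, 4.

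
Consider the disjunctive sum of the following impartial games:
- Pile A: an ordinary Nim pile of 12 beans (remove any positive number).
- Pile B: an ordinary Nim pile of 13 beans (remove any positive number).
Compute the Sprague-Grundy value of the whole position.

Pile A is a plain Nim pile of size 12, so its Grundy value is 12.
Pile B is a plain Nim pile of size 13, so its Grundy value is 13.
By the Sprague-Grundy theorem, the Grundy value of a sum of independent games is the XOR of the component values.
Combined value = 12 ⊕ 13 = 1.

1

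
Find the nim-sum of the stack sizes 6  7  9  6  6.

8

Nim-sum: 6 XOR 7 XOR 9 XOR 6 XOR 6 = 8.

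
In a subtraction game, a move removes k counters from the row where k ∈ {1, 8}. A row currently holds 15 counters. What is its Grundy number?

0

Grundy values for subtraction set {1, 8}:
k:     0  1  2  3  4  5  6  7  8  9 10 11 12 13 14 15
g(k):  0  1  0  1  0  1  0  1  2  0  1  0  1  0  1  0
So g(15) = 0.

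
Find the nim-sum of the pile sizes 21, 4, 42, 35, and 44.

Compute the nim-sum pairwise:
21 ⊕ 4 = 17
17 ⊕ 42 = 59
59 ⊕ 35 = 24
24 ⊕ 44 = 52

52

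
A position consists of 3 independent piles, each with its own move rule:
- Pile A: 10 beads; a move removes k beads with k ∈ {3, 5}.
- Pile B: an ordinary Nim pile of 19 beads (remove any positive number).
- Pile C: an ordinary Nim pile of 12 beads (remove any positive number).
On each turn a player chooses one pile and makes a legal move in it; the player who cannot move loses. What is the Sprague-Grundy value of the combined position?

31

Grundy values for pile A (subtraction set {3, 5}):
k:     0  1  2  3  4  5  6  7  8  9 10
g(k):  0  0  0  1  1  1  2  2  0  0  0
So g(10) = 0.
Pile B is a plain Nim pile of size 19, so its Grundy value is 19.
Pile C is a plain Nim pile of size 12, so its Grundy value is 12.
The value of a disjunctive sum is the nim-sum of the parts.
Combined value = 0 XOR 19 XOR 12 = 31.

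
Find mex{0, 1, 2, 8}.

3

The values 0, 1, 2 are all present; 3 is the first non-negative integer missing from the set.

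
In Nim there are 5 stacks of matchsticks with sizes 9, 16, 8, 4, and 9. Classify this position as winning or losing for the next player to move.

In binary:
  01001  (9)
  10000  (16)
  01000  (8)
  00100  (4)
  01001  (9)
  -----
  11100  (28)
The nim-sum is 28 ≠ 0, so this is an N-position: the player to move can win.

Winning position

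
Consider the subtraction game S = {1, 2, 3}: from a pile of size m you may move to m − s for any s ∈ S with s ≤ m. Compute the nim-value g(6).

2

Build the Grundy sequence with g(k) = mex{g(k−s) : s ∈ {1, 2, 3}, s ≤ k}:
k:     0  1  2  3  4  5  6
g(k):  0  1  2  3  0  1  2
So g(6) = 2.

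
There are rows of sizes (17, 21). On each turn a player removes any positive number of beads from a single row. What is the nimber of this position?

Bitwise XOR of the heap sizes:
  10001  (17)
  10101  (21)
  -----
  00100  (4)

4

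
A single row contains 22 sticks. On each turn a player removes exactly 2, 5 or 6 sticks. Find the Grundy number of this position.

0

Build the Grundy sequence with g(k) = mex{g(k−s) : s ∈ {2, 5, 6}, s ≤ k}:
k:     0  1  2  3  4  5  6  7  8  9 10 11 12 13 14 15 16 17 18 19 20 21 22
g(k):  0  0  1  1  0  2  1  3  0  2  1  0  0  1  1  0  2  1  3  0  2  1  0
So g(22) = 0.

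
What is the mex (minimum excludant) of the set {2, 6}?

0 is not in the set, so the mex is 0.

0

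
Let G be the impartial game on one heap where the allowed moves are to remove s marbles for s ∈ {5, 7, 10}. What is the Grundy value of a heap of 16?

0

Build the Grundy sequence with g(k) = mex{g(k−s) : s ∈ {5, 7, 10}, s ≤ k}:
k:     0  1  2  3  4  5  6  7  8  9 10 11 12 13 14 15 16
g(k):  0  0  0  0  0  1  1  1  1  1  2  2  2  2  2  0  0
So g(16) = 0.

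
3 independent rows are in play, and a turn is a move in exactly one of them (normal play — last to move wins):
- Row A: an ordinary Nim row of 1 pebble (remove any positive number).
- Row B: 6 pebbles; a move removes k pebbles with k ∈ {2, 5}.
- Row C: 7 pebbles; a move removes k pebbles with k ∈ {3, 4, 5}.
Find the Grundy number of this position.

Row A is a plain Nim row of size 1, so its Grundy value is 1.
Build the Grundy sequence for row B with g(k) = mex{g(k−s) : s ∈ {2, 5}, s ≤ k}:
g(0) = mex{} = 0
g(1) = mex{} = 0
g(2) = mex{0} = 1
g(3) = mex{0} = 1
g(4) = mex{1} = 0
g(5) = mex{0,1} = 2
g(6) = mex{0} = 1
So g(6) = 1.
For row C, compute g(0), g(1), … with moves {3, 4, 5}:
g(0) = mex{} = 0
g(1) = mex{} = 0
g(2) = mex{} = 0
g(3) = mex{0} = 1
g(4) = mex{0} = 1
g(5) = mex{0} = 1
g(6) = mex{0,1} = 2
g(7) = mex{0,1} = 2
So g(7) = 2.
The value of a disjunctive sum is the nim-sum of the parts.
Combined value = 1 XOR 1 XOR 2 = 2.

2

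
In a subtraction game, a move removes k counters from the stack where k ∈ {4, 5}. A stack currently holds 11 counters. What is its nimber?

Grundy values for subtraction set {4, 5}:
g(0) = mex{} = 0
g(1) = mex{} = 0
g(2) = mex{} = 0
g(3) = mex{} = 0
g(4) = mex{0} = 1
g(5) = mex{0} = 1
g(6) = mex{0} = 1
g(7) = mex{0} = 1
g(8) = mex{0,1} = 2
g(9) = mex{1} = 0
g(10) = mex{1} = 0
g(11) = mex{1} = 0
So g(11) = 0.

0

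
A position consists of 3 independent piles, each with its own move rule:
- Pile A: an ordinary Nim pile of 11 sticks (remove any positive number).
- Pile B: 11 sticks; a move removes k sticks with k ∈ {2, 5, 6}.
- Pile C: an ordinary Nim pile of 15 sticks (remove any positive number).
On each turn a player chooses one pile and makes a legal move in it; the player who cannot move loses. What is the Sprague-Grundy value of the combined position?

4

Pile A is a plain Nim pile of size 11, so its Grundy value is 11.
Grundy values for pile B (subtraction set {2, 5, 6}):
g(0) = mex{} = 0
g(1) = mex{} = 0
g(2) = mex{0} = 1
g(3) = mex{0} = 1
g(4) = mex{1} = 0
g(5) = mex{0,1} = 2
g(6) = mex{0} = 1
g(7) = mex{0,1,2} = 3
g(8) = mex{1} = 0
g(9) = mex{0,1,3} = 2
g(10) = mex{0,2} = 1
g(11) = mex{1,2} = 0
So g(11) = 0.
Pile C is a plain Nim pile of size 15, so its Grundy value is 15.
By the Sprague-Grundy theorem, the Grundy value of a sum of independent games is the XOR of the component values.
Combined value = 11 XOR 0 XOR 15 = 4.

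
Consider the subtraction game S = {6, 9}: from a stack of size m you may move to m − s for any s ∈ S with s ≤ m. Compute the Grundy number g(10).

1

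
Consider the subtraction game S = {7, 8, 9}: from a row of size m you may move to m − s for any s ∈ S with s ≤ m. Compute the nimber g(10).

1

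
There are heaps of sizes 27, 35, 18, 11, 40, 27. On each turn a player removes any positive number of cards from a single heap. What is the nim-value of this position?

18

Nim-sum: 27 ^ 35 ^ 18 ^ 11 ^ 40 ^ 27 = 18.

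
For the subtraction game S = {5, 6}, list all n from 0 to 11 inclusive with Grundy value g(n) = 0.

0, 1, 2, 3, 4, 11

Build the Grundy sequence with g(k) = mex{g(k−s) : s ∈ {5, 6}, s ≤ k}:
g(0) = mex{} = 0
g(1) = mex{} = 0
g(2) = mex{} = 0
g(3) = mex{} = 0
g(4) = mex{} = 0
g(5) = mex{0} = 1
g(6) = mex{0} = 1
g(7) = mex{0} = 1
g(8) = mex{0} = 1
g(9) = mex{0} = 1
g(10) = mex{0,1} = 2
g(11) = mex{1} = 0
The P-positions (g = 0) in 0..11 are 0, 1, 2, 3, 4, 11.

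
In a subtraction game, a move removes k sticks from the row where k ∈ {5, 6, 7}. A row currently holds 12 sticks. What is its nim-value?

Build the Grundy sequence with g(k) = mex{g(k−s) : s ∈ {5, 6, 7}, s ≤ k}:
k:     0  1  2  3  4  5  6  7  8  9 10 11 12
g(k):  0  0  0  0  0  1  1  1  1  1  2  2  0
So g(12) = 0.

0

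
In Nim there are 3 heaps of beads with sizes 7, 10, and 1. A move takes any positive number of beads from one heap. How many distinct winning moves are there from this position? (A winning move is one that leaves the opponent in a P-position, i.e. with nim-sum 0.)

1

Write each in binary and XOR column by column:
  0111  (7)
  1010  (10)
  0001  (1)
  ----
  1100  (12)
The overall nim-sum is X = 12. A heap of size p has a winning move iff p XOR X < p (reduce it to p XOR X).
  7: 7 XOR 12 = 11 ≥ 7 — no move.
  10: 10 XOR 12 = 6 < 10 — winning move (to 6).
  1: 1 XOR 12 = 13 ≥ 1 — no move.
That gives 1 winning move.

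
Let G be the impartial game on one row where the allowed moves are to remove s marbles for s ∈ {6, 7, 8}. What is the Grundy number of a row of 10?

1

Grundy values for subtraction set {6, 7, 8}:
g(0) = mex{} = 0
g(1) = mex{} = 0
g(2) = mex{} = 0
g(3) = mex{} = 0
g(4) = mex{} = 0
g(5) = mex{} = 0
g(6) = mex{0} = 1
g(7) = mex{0} = 1
g(8) = mex{0} = 1
g(9) = mex{0} = 1
g(10) = mex{0} = 1
So g(10) = 1.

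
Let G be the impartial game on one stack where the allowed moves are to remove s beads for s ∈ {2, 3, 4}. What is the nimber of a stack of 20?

1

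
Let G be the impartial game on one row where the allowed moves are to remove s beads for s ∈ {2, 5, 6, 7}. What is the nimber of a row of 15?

Compute g(0), g(1), … for moves {2, 5, 6, 7}:
k:     0  1  2  3  4  5  6  7  8  9 10 11 12 13 14 15
g(k):  0  0  1  1  0  2  1  3  2  2  3  3  0  0  1  1
So g(15) = 1.

1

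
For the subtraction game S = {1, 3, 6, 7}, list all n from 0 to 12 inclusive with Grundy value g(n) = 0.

0, 2, 4, 12

Build the Grundy sequence with g(k) = mex{g(k−s) : s ∈ {1, 3, 6, 7}, s ≤ k}:
g(0) = mex{} = 0
g(1) = mex{0} = 1
g(2) = mex{1} = 0
g(3) = mex{0} = 1
g(4) = mex{1} = 0
g(5) = mex{0} = 1
g(6) = mex{0,1} = 2
g(7) = mex{0,1,2} = 3
g(8) = mex{0,1,3} = 2
g(9) = mex{0,1,2} = 3
g(10) = mex{0,1,3} = 2
g(11) = mex{0,1,2} = 3
g(12) = mex{1,2,3} = 0
The P-positions (g = 0) in 0..12 are 0, 2, 4, 12.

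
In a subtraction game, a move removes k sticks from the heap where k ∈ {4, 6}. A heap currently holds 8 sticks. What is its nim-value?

2

Build the Grundy sequence with g(k) = mex{g(k−s) : s ∈ {4, 6}, s ≤ k}:
k:     0  1  2  3  4  5  6  7  8
g(k):  0  0  0  0  1  1  1  1  2
So g(8) = 2.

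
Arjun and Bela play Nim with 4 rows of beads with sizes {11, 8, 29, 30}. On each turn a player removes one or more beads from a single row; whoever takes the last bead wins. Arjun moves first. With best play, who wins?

Bela wins

Nim-sum: 11 XOR 8 XOR 29 XOR 30 = 0.
The nim-sum is 0, so this is a P-position: the player to move is in a losing position under optimal play; Arjun is about to move from it and so loses — Bela wins.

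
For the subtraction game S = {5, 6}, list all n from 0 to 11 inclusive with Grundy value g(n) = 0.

Grundy values for subtraction set {5, 6}:
k:     0  1  2  3  4  5  6  7  8  9 10 11
g(k):  0  0  0  0  0  1  1  1  1  1  2  0
The P-positions (g = 0) in 0..11 are 0, 1, 2, 3, 4, 11.

0, 1, 2, 3, 4, 11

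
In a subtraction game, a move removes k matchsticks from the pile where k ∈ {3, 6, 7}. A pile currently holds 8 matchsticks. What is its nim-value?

2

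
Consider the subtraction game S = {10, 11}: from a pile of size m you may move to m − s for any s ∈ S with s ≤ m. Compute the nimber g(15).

1

Compute g(0), g(1), … for moves {10, 11}:
k:     0  1  2  3  4  5  6  7  8  9 10 11 12 13 14 15
g(k):  0  0  0  0  0  0  0  0  0  0  1  1  1  1  1  1
So g(15) = 1.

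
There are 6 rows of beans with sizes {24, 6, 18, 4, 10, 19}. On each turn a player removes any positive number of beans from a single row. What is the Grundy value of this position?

Nim-sum: 24 ^ 6 ^ 18 ^ 4 ^ 10 ^ 19 = 17.

17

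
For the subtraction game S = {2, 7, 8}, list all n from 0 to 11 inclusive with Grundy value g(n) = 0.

0, 1, 4, 5, 10

Grundy values for subtraction set {2, 7, 8}:
k:     0  1  2  3  4  5  6  7  8  9 10 11
g(k):  0  0  1  1  0  0  1  1  2  2  0  3
The P-positions (g = 0) in 0..11 are 0, 1, 4, 5, 10.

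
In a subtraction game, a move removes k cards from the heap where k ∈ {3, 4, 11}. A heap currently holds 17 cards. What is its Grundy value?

Grundy values for subtraction set {3, 4, 11}:
k:     0  1  2  3  4  5  6  7  8  9 10 11 12 13 14 15 16 17
g(k):  0  0  0  1  1  1  2  0  0  0  1  1  1  2  0  0  0  1
So g(17) = 1.

1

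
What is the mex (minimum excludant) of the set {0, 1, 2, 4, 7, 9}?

3

The values 0, 1, 2 are all present; 3 is the first non-negative integer missing from the set.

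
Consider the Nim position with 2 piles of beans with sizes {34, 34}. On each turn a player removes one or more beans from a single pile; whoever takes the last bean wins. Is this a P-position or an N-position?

P-position

Nim-sum: 34 ⊕ 34 = 0.
The nim-sum is 0, so this is a P-position: the player to move is in a losing position under optimal play.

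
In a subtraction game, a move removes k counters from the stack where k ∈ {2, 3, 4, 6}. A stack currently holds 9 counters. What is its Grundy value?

0

Compute g(0), g(1), … for moves {2, 3, 4, 6}:
g(0) = mex{} = 0
g(1) = mex{} = 0
g(2) = mex{0} = 1
g(3) = mex{0} = 1
g(4) = mex{0,1} = 2
g(5) = mex{0,1} = 2
g(6) = mex{0,1,2} = 3
g(7) = mex{0,1,2} = 3
g(8) = mex{1,2,3} = 0
g(9) = mex{1,2,3} = 0
So g(9) = 0.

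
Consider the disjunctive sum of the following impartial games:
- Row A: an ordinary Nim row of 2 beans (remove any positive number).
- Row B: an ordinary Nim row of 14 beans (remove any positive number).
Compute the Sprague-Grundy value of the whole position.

12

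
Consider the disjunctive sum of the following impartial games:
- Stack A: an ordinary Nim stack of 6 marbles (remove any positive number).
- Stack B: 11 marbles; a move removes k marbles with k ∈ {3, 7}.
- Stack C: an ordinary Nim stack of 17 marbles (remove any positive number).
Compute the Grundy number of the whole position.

Stack A is a plain Nim stack of size 6, so its Grundy value is 6.
Grundy values for stack B (subtraction set {3, 7}):
k:     0  1  2  3  4  5  6  7  8  9 10 11
g(k):  0  0  0  1  1  1  0  2  2  1  0  0
So g(11) = 0.
Stack C is a plain Nim stack of size 17, so its Grundy value is 17.
The value of a disjunctive sum is the nim-sum of the parts.
Combined value = 6 XOR 0 XOR 17 = 23.

23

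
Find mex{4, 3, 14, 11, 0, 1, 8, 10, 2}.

The values 0, 1, 2, 3, 4 are all present; 5 is the first non-negative integer missing from the set.

5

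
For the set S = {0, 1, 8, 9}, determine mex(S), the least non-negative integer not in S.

2

The values 0, 1 are all present; 2 is the first non-negative integer missing from the set.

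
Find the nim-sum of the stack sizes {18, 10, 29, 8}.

13

Compute the nim-sum pairwise:
18 ⊕ 10 = 24
24 ⊕ 29 = 5
5 ⊕ 8 = 13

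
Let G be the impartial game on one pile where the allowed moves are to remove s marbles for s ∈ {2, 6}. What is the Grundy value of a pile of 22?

1

Grundy values for subtraction set {2, 6}:
k:     0  1  2  3  4  5  6  7  8  9 10 11 12 13 14 15 16 17 18 19 20 21 22
g(k):  0  0  1  1  0  0  1  1  0  0  1  1  0  0  1  1  0  0  1  1  0  0  1
So g(22) = 1.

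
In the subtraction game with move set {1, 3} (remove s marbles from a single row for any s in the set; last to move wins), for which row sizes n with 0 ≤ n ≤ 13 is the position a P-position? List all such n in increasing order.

Grundy values for subtraction set {1, 3}:
g(0) = mex{} = 0
g(1) = mex{0} = 1
g(2) = mex{1} = 0
g(3) = mex{0} = 1
g(4) = mex{1} = 0
g(5) = mex{0} = 1
g(6) = mex{1} = 0
g(7) = mex{0} = 1
g(8) = mex{1} = 0
g(9) = mex{0} = 1
g(10) = mex{1} = 0
g(11) = mex{0} = 1
g(12) = mex{1} = 0
g(13) = mex{0} = 1
The P-positions (g = 0) in 0..13 are 0, 2, 4, 6, 8, 10, 12.

0, 2, 4, 6, 8, 10, 12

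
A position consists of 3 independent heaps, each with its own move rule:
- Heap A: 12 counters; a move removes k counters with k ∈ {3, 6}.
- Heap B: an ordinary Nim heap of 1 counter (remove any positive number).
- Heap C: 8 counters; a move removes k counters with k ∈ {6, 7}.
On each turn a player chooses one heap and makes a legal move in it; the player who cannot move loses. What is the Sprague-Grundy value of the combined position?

Build the Grundy sequence for heap A with g(k) = mex{g(k−s) : s ∈ {3, 6}, s ≤ k}:
k:     0  1  2  3  4  5  6  7  8  9 10 11 12
g(k):  0  0  0  1  1  1  2  2  2  0  0  0  1
So g(12) = 1.
Heap B is a plain Nim heap of size 1, so its Grundy value is 1.
Build the Grundy sequence for heap C with g(k) = mex{g(k−s) : s ∈ {6, 7}, s ≤ k}:
k:     0  1  2  3  4  5  6  7  8
g(k):  0  0  0  0  0  0  1  1  1
So g(8) = 1.
The value of a disjunctive sum is the nim-sum of the parts.
Combined value = 1 XOR 1 XOR 1 = 1.

1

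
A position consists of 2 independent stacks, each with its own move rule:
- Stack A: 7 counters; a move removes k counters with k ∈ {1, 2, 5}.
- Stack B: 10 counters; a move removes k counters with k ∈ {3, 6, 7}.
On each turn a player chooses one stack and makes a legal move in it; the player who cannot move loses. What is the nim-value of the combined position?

1

Grundy values for stack A (subtraction set {1, 2, 5}):
k:     0  1  2  3  4  5  6  7
g(k):  0  1  2  0  1  2  0  1
So g(7) = 1.
For stack B, compute g(0), g(1), … with moves {3, 6, 7}:
g(0) = mex{} = 0
g(1) = mex{} = 0
g(2) = mex{} = 0
g(3) = mex{0} = 1
g(4) = mex{0} = 1
g(5) = mex{0} = 1
g(6) = mex{0,1} = 2
g(7) = mex{0,1} = 2
g(8) = mex{0,1} = 2
g(9) = mex{0,1,2} = 3
g(10) = mex{1,2} = 0
So g(10) = 0.
The value of a disjunctive sum is the nim-sum of the parts.
Combined value = 1 XOR 0 = 1.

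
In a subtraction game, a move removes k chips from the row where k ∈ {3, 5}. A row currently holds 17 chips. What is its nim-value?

0

Build the Grundy sequence with g(k) = mex{g(k−s) : s ∈ {3, 5}, s ≤ k}:
k:     0  1  2  3  4  5  6  7  8  9 10 11 12 13 14 15 16 17
g(k):  0  0  0  1  1  1  2  2  0  0  0  1  1  1  2  2  0  0
So g(17) = 0.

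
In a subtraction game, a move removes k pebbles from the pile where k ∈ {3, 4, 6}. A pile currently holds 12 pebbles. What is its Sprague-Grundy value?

1

Build the Grundy sequence with g(k) = mex{g(k−s) : s ∈ {3, 4, 6}, s ≤ k}:
g(0) = mex{} = 0
g(1) = mex{} = 0
g(2) = mex{} = 0
g(3) = mex{0} = 1
g(4) = mex{0} = 1
g(5) = mex{0} = 1
g(6) = mex{0,1} = 2
g(7) = mex{0,1} = 2
g(8) = mex{0,1} = 2
g(9) = mex{1,2} = 0
g(10) = mex{1,2} = 0
g(11) = mex{1,2} = 0
g(12) = mex{0,2} = 1
So g(12) = 1.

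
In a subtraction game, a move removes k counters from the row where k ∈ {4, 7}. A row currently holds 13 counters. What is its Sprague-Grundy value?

Grundy values for subtraction set {4, 7}:
g(0) = mex{} = 0
g(1) = mex{} = 0
g(2) = mex{} = 0
g(3) = mex{} = 0
g(4) = mex{0} = 1
g(5) = mex{0} = 1
g(6) = mex{0} = 1
g(7) = mex{0} = 1
g(8) = mex{0,1} = 2
g(9) = mex{0,1} = 2
g(10) = mex{0,1} = 2
g(11) = mex{1} = 0
g(12) = mex{1,2} = 0
g(13) = mex{1,2} = 0
So g(13) = 0.

0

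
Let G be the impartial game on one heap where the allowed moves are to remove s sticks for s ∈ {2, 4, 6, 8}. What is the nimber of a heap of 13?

1

Grundy values for subtraction set {2, 4, 6, 8}:
k:     0  1  2  3  4  5  6  7  8  9 10 11 12 13
g(k):  0  0  1  1  2  2  3  3  4  4  0  0  1  1
So g(13) = 1.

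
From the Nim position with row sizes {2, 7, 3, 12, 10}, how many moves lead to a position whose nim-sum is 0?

0

Compute the nim-sum pairwise:
2 ^ 7 = 5
5 ^ 3 = 6
6 ^ 12 = 10
10 ^ 10 = 0
The nim-sum is already 0, so every move leaves a nonzero nim-sum — there are no winning moves.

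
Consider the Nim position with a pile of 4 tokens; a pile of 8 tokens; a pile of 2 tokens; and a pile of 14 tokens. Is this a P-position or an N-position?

Nim-sum: 4 ^ 8 ^ 2 ^ 14 = 0.
The nim-sum is 0, so this is a P-position: the player to move is in a losing position under optimal play.

P-position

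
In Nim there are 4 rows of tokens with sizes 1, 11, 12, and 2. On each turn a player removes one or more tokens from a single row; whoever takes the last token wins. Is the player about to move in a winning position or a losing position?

Winning position

Bitwise XOR of the heap sizes:
  0001  (1)
  1011  (11)
  1100  (12)
  0010  (2)
  ----
  0100  (4)
The nim-sum is 4 ≠ 0, so this is an N-position: the player to move can win.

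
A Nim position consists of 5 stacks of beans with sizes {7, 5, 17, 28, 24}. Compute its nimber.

Compute the nim-sum pairwise:
7 ⊕ 5 = 2
2 ⊕ 17 = 19
19 ⊕ 28 = 15
15 ⊕ 24 = 23

23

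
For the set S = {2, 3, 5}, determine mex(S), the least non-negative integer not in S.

0

0 is not in the set, so the mex is 0.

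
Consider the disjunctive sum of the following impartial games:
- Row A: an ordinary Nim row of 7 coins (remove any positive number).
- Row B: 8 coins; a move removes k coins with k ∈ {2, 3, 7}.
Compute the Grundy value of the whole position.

6

Row A is a plain Nim row of size 7, so its Grundy value is 7.
Build the Grundy sequence for row B with g(k) = mex{g(k−s) : s ∈ {2, 3, 7}, s ≤ k}:
k:     0  1  2  3  4  5  6  7  8
g(k):  0  0  1  1  2  0  0  1  1
So g(8) = 1.
The value of a disjunctive sum is the nim-sum of the parts.
Combined value = 7 XOR 1 = 6.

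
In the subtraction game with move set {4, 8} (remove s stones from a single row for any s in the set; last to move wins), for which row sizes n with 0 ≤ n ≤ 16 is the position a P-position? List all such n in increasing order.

0, 1, 2, 3, 12, 13, 14, 15

Grundy values for subtraction set {4, 8}:
k:     0  1  2  3  4  5  6  7  8  9 10 11 12 13 14 15 16
g(k):  0  0  0  0  1  1  1  1  2  2  2  2  0  0  0  0  1
The P-positions (g = 0) in 0..16 are 0, 1, 2, 3, 12, 13, 14, 15.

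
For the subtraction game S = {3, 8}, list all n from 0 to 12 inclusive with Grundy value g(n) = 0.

0, 1, 2, 6, 7, 11, 12

Grundy values for subtraction set {3, 8}:
g(0) = mex{} = 0
g(1) = mex{} = 0
g(2) = mex{} = 0
g(3) = mex{0} = 1
g(4) = mex{0} = 1
g(5) = mex{0} = 1
g(6) = mex{1} = 0
g(7) = mex{1} = 0
g(8) = mex{0,1} = 2
g(9) = mex{0} = 1
g(10) = mex{0} = 1
g(11) = mex{1,2} = 0
g(12) = mex{1} = 0
The P-positions (g = 0) in 0..12 are 0, 1, 2, 6, 7, 11, 12.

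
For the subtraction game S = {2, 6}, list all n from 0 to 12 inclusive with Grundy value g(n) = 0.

0, 1, 4, 5, 8, 9, 12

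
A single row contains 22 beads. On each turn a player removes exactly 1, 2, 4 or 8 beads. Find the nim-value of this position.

Grundy values for subtraction set {1, 2, 4, 8}:
k:     0  1  2  3  4  5  6  7  8  9 10 11 12 13 14 15 16 17 18 19 20 21 22
g(k):  0  1  2  0  1  2  0  1  2  0  1  2  0  1  2  0  1  2  0  1  2  0  1
So g(22) = 1.

1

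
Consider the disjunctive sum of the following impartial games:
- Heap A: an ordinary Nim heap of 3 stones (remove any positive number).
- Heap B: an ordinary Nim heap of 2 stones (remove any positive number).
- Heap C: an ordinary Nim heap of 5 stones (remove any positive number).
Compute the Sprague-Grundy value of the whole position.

Heap A is a plain Nim heap of size 3, so its Grundy value is 3.
Heap B is a plain Nim heap of size 2, so its Grundy value is 2.
Heap C is a plain Nim heap of size 5, so its Grundy value is 5.
By the Sprague-Grundy theorem, the Grundy value of a sum of independent games is the XOR of the component values.
Combined value = 3 ⊕ 2 ⊕ 5 = 4.

4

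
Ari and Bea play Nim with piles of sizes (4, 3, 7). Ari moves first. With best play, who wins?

Bea wins

In binary:
  100  (4)
  011  (3)
  111  (7)
  ---
  000  (0)
The nim-sum is 0, so this is a P-position: the player to move is in a losing position under optimal play; Ari is about to move from it and so loses — Bea wins.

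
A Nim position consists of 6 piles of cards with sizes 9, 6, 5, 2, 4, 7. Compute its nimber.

11

Compute the nim-sum pairwise:
9 ^ 6 = 15
15 ^ 5 = 10
10 ^ 2 = 8
8 ^ 4 = 12
12 ^ 7 = 11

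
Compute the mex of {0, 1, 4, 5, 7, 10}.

The values 0, 1 are all present; 2 is the first non-negative integer missing from the set.

2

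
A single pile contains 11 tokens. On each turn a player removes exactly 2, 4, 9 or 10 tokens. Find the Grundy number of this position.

2

Compute g(0), g(1), … for moves {2, 4, 9, 10}:
g(0) = mex{} = 0
g(1) = mex{} = 0
g(2) = mex{0} = 1
g(3) = mex{0} = 1
g(4) = mex{0,1} = 2
g(5) = mex{0,1} = 2
g(6) = mex{1,2} = 0
g(7) = mex{1,2} = 0
g(8) = mex{0,2} = 1
g(9) = mex{0,2} = 1
g(10) = mex{0,1} = 2
g(11) = mex{0,1} = 2
So g(11) = 2.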